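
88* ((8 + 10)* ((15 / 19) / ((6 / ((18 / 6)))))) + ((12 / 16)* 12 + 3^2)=12222 / 19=643.26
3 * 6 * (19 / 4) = 171 / 2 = 85.50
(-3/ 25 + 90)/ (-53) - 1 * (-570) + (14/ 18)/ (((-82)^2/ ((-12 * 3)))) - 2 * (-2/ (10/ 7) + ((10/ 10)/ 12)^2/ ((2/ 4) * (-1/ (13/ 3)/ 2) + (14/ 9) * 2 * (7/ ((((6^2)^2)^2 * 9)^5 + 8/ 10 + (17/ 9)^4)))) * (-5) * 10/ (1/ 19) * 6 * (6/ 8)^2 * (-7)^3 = 1543195251983938076069795056463972020663629568654038641/ 461398505352184297508264326342201103051457535400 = 3344603.92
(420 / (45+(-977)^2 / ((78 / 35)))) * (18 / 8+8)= 67158 / 6682405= 0.01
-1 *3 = -3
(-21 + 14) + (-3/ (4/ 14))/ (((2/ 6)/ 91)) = -5747/ 2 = -2873.50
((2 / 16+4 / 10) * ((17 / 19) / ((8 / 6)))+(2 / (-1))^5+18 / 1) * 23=-954247 / 3040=-313.90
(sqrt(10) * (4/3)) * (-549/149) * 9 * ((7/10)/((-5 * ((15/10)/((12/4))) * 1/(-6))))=-276696 * sqrt(10)/3725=-234.90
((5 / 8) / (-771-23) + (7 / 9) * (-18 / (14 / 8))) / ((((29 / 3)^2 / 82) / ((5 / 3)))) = -11.70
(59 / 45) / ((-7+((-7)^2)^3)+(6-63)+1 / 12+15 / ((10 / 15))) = 0.00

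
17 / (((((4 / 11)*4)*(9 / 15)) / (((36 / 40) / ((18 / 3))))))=187 / 64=2.92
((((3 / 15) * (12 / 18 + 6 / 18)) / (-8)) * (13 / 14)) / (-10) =13 / 5600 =0.00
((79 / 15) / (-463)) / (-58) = 79 / 402810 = 0.00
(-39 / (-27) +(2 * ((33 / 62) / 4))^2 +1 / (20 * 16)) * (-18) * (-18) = 37821861 / 76880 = 491.96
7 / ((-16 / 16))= -7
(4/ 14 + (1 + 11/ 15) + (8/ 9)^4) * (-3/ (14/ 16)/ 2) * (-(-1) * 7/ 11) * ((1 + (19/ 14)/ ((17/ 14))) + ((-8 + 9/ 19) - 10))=191813264/ 4316895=44.43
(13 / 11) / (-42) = -0.03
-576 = -576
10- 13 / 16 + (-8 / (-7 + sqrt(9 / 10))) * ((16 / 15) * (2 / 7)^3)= 1024 * sqrt(10) / 824915 + 10426697 / 1131312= 9.22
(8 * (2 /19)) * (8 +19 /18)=1304 /171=7.63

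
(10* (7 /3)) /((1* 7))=10 /3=3.33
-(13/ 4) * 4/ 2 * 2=-13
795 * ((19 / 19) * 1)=795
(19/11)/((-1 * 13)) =-19/143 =-0.13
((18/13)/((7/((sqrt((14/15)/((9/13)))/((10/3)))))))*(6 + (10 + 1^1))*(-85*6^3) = -187272*sqrt(2730)/455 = -21505.16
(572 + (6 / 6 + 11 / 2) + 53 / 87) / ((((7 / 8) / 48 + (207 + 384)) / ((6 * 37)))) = 217.53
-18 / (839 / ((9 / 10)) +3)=-162 / 8417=-0.02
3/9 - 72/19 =-197/57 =-3.46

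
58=58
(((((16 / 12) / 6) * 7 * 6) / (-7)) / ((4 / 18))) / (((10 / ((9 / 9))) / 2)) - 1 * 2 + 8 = 24 / 5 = 4.80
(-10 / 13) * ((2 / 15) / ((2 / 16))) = -32 / 39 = -0.82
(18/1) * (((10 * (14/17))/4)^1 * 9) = 5670/17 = 333.53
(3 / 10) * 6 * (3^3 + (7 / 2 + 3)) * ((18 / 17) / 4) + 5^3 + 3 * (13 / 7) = 348749 / 2380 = 146.53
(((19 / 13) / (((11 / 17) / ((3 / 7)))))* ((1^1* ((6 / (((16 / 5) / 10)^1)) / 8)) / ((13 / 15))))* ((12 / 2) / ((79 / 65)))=16351875 / 1265264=12.92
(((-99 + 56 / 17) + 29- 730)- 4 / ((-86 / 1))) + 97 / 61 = -35452931 / 44591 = -795.07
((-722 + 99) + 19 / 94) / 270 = -2.31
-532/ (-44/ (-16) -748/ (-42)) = -44688/ 1727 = -25.88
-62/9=-6.89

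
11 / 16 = 0.69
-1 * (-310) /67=310 /67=4.63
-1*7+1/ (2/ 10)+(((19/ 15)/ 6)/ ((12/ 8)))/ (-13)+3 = 1736/ 1755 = 0.99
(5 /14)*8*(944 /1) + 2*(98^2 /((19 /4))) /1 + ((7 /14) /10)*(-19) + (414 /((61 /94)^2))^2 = 35843621292040433 /36829937060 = 973219.73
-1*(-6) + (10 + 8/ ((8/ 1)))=17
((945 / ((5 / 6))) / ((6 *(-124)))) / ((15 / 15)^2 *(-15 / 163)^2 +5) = -717363 / 2357240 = -0.30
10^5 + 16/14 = 700008/7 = 100001.14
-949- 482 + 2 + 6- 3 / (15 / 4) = -1423.80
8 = 8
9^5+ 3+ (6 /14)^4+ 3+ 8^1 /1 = 141810344 /2401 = 59063.03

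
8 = 8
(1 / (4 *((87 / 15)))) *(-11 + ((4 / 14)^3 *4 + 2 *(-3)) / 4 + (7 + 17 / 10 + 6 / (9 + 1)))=-1362 / 9947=-0.14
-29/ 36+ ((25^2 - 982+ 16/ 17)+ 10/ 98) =-10698589/ 29988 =-356.76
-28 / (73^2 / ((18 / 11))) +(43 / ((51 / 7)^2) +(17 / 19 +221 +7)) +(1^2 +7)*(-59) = -701927992510 / 2896892361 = -242.30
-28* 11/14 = -22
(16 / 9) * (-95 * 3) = -1520 / 3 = -506.67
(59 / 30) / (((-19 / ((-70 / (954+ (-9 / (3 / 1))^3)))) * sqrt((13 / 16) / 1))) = 1652 * sqrt(13) / 686907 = 0.01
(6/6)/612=0.00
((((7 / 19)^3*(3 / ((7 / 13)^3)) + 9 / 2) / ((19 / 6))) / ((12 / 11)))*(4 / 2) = 824043 / 260642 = 3.16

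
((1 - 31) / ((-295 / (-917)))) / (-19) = 5502 / 1121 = 4.91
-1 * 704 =-704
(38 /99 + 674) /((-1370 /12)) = -133528 /22605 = -5.91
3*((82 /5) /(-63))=-82 /105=-0.78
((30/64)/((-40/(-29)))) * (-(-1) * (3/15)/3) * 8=29/160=0.18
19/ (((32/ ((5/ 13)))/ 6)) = 285/ 208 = 1.37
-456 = -456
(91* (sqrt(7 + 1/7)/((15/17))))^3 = 151114054* sqrt(14)/27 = 20941370.98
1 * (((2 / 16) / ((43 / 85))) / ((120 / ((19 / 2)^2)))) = 0.19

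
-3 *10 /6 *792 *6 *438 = -10406880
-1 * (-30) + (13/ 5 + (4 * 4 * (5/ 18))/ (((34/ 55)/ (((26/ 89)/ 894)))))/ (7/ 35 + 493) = 450380589907/ 15010046334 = 30.01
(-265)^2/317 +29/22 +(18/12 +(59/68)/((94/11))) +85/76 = 95525650703/423489176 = 225.57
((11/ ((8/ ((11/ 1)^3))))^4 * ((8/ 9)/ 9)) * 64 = 45949729863572161/ 648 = 70910076949957.04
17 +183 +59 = 259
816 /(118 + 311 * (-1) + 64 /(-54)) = -22032 /5243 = -4.20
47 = 47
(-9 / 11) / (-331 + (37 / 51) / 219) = 100521 / 40665922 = 0.00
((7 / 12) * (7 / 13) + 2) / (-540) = -361 / 84240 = -0.00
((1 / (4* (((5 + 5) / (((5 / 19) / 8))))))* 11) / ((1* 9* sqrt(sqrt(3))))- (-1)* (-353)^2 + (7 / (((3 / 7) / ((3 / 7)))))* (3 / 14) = 11* 3^(3 / 4) / 32832 + 249221 / 2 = 124610.50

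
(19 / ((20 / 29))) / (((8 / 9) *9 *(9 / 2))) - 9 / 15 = 119 / 720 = 0.17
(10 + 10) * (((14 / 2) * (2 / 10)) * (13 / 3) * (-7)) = -2548 / 3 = -849.33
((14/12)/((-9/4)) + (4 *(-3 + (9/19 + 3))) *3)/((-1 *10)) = -265/513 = -0.52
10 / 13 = 0.77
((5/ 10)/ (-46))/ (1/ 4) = -1/ 23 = -0.04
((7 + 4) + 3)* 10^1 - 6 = 134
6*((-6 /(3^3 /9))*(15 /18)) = -10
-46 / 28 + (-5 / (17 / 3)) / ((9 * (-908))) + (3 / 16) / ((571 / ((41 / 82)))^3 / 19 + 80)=-186610099906553 / 113596222459776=-1.64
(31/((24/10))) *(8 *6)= 620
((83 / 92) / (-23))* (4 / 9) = -83 / 4761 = -0.02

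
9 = 9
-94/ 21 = -4.48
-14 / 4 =-7 / 2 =-3.50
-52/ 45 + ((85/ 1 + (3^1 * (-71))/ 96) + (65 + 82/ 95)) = 807059/ 5472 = 147.49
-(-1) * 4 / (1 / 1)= 4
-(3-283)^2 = -78400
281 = 281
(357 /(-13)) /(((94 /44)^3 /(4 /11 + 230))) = -875689584 /1349699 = -648.80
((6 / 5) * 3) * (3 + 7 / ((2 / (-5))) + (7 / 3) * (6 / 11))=-2619 / 55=-47.62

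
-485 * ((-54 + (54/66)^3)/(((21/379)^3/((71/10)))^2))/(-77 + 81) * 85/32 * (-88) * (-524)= 8504024996987911905638851465/6149748528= 1382824835563408245.05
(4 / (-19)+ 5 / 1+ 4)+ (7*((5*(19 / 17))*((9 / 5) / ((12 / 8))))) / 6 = 5366 / 323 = 16.61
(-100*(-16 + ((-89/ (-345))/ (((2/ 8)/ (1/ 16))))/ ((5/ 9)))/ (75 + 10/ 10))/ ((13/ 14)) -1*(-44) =755659/ 11362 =66.51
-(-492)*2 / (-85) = -984 / 85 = -11.58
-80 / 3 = -26.67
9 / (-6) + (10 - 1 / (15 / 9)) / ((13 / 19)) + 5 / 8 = 6689 / 520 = 12.86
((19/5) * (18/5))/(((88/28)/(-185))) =-44289/55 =-805.25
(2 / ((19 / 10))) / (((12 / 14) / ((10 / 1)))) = 700 / 57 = 12.28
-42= -42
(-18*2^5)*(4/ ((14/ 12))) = -13824/ 7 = -1974.86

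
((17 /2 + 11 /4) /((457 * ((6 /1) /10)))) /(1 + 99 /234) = 975 /33818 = 0.03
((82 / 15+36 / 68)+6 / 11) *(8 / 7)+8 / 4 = 186062 / 19635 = 9.48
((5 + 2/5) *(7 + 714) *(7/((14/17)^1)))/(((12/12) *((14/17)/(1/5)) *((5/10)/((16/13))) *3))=2143224/325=6594.54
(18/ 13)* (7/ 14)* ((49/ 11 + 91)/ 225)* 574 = 24108/ 143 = 168.59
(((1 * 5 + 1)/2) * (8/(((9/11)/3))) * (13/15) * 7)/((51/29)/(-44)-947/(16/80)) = -10218208/90628665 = -0.11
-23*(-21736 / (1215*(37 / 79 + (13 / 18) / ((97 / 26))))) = 957737066 / 1540755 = 621.60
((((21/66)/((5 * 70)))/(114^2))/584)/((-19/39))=-13/52874659200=-0.00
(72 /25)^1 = 72 /25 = 2.88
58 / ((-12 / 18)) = -87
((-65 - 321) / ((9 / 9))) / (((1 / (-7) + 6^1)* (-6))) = 1351 / 123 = 10.98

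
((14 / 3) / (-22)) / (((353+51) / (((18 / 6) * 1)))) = -7 / 4444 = -0.00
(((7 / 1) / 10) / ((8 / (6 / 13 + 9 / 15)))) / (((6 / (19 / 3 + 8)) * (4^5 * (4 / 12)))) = 6923 / 10649600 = 0.00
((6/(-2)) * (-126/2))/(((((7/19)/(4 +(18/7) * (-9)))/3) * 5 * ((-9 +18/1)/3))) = -68742/35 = -1964.06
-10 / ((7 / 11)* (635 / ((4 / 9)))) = -88 / 8001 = -0.01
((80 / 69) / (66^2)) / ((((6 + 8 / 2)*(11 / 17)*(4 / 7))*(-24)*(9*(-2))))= 119 / 714140064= 0.00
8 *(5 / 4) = 10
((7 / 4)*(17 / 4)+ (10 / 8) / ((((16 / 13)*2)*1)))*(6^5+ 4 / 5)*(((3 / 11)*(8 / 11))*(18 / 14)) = 266928939 / 16940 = 15757.32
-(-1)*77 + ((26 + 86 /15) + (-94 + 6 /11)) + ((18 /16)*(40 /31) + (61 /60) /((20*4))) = 27405121 /1636800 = 16.74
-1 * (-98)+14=112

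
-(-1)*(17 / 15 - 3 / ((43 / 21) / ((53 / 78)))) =2311 / 16770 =0.14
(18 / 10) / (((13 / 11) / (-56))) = -5544 / 65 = -85.29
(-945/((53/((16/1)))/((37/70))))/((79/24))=-45.81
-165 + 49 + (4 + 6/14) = -781/7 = -111.57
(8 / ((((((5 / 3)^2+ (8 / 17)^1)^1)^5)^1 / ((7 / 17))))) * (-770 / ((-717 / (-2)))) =-2893341163680 / 147905309506927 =-0.02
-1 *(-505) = 505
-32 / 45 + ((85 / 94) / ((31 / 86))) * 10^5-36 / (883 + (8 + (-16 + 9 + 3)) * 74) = 250857.19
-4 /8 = -1 /2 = -0.50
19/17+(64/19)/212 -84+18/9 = -1384353/17119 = -80.87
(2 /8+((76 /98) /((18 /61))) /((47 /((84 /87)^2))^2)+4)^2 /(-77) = -57170179822147680559441 /243596554737732603448272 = -0.23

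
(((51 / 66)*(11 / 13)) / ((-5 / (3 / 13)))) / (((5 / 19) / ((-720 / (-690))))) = -11628 / 97175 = -0.12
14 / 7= 2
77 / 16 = 4.81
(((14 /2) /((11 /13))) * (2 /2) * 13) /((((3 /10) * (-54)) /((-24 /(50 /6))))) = 9464 /495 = 19.12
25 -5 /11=270 /11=24.55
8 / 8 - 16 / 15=-1 / 15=-0.07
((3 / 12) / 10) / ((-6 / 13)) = -13 / 240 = -0.05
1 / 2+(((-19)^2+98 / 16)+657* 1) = 8197 / 8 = 1024.62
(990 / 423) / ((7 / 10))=1100 / 329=3.34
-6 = -6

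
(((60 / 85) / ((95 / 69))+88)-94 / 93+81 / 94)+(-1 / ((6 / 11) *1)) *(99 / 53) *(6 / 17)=65215591153 / 748271490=87.15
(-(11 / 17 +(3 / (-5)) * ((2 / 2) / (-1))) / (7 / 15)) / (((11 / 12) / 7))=-3816 / 187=-20.41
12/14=6/7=0.86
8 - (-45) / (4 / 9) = 437 / 4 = 109.25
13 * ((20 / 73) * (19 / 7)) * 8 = 39520 / 511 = 77.34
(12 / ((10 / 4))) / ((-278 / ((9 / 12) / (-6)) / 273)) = 819 / 1390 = 0.59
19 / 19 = 1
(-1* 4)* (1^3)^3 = -4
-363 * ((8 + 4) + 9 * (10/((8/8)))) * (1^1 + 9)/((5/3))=-222156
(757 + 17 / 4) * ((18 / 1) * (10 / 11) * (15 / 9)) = 228375 / 11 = 20761.36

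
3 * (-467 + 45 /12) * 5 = -6948.75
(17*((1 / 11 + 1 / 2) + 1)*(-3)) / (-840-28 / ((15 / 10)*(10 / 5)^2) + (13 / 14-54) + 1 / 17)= 637245 / 7050373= 0.09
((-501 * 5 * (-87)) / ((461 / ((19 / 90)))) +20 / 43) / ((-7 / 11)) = -43726881 / 277522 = -157.56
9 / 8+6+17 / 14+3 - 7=243 / 56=4.34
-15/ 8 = -1.88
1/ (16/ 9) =9/ 16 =0.56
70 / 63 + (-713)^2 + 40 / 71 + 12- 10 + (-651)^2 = 595658978 / 639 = 932173.67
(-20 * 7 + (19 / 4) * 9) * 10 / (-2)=1945 / 4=486.25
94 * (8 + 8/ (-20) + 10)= 8272/ 5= 1654.40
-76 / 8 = -19 / 2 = -9.50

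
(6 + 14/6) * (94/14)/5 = 235/21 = 11.19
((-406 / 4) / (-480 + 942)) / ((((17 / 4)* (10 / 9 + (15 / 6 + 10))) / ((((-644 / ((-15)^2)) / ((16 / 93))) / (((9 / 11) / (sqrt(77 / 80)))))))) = 20677* sqrt(385) / 5355000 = 0.08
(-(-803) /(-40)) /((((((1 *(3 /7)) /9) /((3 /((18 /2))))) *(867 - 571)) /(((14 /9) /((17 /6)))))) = -39347 /150960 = -0.26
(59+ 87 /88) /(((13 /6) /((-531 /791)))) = -8409447 /452452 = -18.59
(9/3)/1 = 3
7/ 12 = 0.58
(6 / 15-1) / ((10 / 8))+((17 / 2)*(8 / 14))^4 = 556.09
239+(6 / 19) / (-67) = 304241 / 1273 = 239.00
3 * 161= 483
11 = 11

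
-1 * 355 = -355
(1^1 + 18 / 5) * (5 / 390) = 23 / 390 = 0.06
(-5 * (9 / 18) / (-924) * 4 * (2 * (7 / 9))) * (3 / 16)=5 / 1584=0.00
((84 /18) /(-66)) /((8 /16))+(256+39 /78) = 50759 /198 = 256.36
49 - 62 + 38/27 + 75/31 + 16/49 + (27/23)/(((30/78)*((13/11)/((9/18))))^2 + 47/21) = -62169436939/7345469313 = -8.46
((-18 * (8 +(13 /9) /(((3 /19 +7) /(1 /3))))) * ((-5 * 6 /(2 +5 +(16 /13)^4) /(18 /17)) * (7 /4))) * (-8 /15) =-538403411 /1303182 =-413.15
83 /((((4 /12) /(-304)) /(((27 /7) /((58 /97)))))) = -99123912 /203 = -488295.13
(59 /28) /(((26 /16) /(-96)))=-124.48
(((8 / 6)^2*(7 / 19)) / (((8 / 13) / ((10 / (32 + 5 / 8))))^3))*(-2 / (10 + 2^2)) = -35152000 / 3040308351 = -0.01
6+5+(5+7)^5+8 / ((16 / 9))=497695 / 2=248847.50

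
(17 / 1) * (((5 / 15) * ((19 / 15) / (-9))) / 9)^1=-323 / 3645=-0.09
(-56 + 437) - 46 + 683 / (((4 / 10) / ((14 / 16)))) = 29265 / 16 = 1829.06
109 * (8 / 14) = 436 / 7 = 62.29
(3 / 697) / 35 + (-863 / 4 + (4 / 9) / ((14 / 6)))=-63102859 / 292740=-215.56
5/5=1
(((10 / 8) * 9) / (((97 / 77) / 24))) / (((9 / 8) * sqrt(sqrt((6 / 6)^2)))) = 18480 / 97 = 190.52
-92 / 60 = -23 / 15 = -1.53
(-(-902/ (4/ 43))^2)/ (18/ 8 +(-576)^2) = -376088449/ 1327113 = -283.39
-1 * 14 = -14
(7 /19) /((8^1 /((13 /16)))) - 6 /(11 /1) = -13591 /26752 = -0.51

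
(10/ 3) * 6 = 20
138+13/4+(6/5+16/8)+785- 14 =18309/20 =915.45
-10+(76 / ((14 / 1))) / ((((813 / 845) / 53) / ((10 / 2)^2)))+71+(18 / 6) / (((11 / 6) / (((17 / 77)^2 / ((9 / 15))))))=399640207327 / 53023047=7537.10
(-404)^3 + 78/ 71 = -4681687666/ 71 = -65939262.90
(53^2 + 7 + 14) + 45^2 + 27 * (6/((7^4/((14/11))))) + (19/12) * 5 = 220177303/45276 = 4863.00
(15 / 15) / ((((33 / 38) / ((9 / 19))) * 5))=6 / 55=0.11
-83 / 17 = -4.88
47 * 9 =423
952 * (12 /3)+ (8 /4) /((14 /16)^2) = 186720 /49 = 3810.61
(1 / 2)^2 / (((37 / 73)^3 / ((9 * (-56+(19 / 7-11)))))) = -787759425 / 709142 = -1110.86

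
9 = 9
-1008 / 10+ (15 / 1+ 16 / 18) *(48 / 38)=-23008 / 285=-80.73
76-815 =-739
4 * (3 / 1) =12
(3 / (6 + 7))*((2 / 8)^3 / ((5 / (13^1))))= 3 / 320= 0.01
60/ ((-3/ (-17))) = 340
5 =5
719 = 719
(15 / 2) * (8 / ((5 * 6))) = 2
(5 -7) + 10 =8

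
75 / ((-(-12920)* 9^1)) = 0.00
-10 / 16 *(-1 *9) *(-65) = -2925 / 8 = -365.62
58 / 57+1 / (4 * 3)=251 / 228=1.10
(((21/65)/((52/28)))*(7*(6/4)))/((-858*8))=-1029/3866720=-0.00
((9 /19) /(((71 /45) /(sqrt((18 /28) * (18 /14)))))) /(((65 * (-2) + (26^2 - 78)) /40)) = 2025 * sqrt(2) /122759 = 0.02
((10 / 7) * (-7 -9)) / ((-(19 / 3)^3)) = 4320 / 48013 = 0.09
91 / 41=2.22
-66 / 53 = -1.25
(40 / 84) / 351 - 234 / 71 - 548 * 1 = -288514972 / 523341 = -551.29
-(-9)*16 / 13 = 144 / 13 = 11.08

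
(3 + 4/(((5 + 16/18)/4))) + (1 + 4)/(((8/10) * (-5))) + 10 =3067/212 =14.47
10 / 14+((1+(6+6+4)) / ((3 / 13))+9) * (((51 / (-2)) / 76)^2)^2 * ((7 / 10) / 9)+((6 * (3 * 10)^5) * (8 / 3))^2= 706049122015641603716822797 / 4670704640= 151165440000000000.80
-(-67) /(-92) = -67 /92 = -0.73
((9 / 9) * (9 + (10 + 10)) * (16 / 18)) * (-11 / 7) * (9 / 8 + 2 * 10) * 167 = -9003137 / 63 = -142906.94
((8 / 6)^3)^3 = 262144 / 19683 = 13.32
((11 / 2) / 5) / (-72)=-11 / 720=-0.02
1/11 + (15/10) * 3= 101/22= 4.59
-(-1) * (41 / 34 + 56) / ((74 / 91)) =176995 / 2516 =70.35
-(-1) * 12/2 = 6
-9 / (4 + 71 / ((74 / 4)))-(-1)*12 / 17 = -2181 / 4930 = -0.44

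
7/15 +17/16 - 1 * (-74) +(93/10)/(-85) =1538563/20400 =75.42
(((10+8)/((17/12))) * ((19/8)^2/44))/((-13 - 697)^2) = 9747/3016534400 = 0.00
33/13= 2.54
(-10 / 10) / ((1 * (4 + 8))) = -1 / 12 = -0.08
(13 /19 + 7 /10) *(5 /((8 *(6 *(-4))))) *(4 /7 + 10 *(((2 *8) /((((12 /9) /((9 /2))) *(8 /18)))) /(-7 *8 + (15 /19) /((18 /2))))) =124145731 /162766464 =0.76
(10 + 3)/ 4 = 13/ 4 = 3.25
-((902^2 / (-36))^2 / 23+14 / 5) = -206859860087 / 9315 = -22207177.68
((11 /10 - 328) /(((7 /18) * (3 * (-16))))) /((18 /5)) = 467 /96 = 4.86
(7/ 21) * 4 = 4/ 3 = 1.33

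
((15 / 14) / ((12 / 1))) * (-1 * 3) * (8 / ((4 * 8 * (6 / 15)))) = -75 / 448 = -0.17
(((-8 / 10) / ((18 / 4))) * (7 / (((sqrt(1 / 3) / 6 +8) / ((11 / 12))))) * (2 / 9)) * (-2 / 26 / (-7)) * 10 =-2816 / 808587 +176 * sqrt(3) / 7277283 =-0.00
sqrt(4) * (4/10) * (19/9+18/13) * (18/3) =3272/195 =16.78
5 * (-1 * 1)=-5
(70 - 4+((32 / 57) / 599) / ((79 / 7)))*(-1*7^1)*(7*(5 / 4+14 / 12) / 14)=-558.25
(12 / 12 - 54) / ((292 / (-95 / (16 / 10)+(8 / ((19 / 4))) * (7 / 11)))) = 10.58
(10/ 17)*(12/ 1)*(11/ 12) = 110/ 17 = 6.47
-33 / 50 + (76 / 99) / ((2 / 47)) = 86033 / 4950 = 17.38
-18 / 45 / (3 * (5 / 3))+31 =773 / 25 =30.92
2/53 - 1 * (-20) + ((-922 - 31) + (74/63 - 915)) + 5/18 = -4110331/2226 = -1846.51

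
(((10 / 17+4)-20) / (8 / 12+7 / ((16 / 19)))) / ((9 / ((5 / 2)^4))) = -163750 / 21981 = -7.45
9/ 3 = 3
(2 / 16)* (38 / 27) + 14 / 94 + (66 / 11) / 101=197005 / 512676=0.38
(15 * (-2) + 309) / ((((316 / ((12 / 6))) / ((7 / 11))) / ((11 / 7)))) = 279 / 158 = 1.77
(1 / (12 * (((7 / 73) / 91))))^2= 900601 / 144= 6254.17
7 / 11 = 0.64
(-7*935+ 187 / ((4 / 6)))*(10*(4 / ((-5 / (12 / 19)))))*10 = 6013920 / 19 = 316522.11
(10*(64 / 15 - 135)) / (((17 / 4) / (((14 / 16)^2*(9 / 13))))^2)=-127125747 / 6251648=-20.33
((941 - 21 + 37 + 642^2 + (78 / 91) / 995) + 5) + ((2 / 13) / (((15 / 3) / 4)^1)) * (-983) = 37395539196 / 90545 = 413005.02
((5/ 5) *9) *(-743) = -6687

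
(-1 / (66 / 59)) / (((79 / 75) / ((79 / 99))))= -1475 / 2178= -0.68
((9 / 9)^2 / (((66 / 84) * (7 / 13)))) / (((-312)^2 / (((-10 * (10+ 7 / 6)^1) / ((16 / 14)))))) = -2345 / 988416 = -0.00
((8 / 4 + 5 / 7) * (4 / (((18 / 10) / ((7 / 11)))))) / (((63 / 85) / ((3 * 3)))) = 46.61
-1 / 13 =-0.08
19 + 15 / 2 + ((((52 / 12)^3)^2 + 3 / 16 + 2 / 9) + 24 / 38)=1473453529 / 221616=6648.68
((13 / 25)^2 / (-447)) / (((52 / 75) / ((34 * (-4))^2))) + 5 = -41487 / 3725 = -11.14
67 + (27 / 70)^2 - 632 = -2767771 / 4900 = -564.85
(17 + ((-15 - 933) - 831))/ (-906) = 881/ 453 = 1.94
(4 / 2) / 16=1 / 8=0.12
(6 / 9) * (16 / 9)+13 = 383 / 27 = 14.19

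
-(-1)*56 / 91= 8 / 13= 0.62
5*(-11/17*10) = -32.35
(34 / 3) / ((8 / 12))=17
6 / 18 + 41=124 / 3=41.33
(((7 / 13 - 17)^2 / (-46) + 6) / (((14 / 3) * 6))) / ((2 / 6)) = 318 / 27209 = 0.01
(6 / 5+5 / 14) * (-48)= -2616 / 35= -74.74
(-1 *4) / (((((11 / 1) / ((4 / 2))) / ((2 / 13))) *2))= -8 / 143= -0.06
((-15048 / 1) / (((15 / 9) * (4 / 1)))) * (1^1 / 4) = -5643 / 10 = -564.30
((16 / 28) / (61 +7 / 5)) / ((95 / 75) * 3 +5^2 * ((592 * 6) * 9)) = 25 / 2181826374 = 0.00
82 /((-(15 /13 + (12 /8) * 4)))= -1066 /93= -11.46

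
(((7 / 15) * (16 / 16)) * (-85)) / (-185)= 119 / 555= 0.21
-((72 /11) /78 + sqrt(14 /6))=-sqrt(21) /3 - 12 /143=-1.61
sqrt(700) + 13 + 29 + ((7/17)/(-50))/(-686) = 10 * sqrt(7) + 3498601/83300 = 68.46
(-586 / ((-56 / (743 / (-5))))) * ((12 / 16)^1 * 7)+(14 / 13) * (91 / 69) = -45055853 / 5520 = -8162.29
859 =859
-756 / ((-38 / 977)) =369306 / 19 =19437.16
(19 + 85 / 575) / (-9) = -734 / 345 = -2.13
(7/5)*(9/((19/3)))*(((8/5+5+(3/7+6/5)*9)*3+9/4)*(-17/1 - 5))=-2745171/950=-2889.65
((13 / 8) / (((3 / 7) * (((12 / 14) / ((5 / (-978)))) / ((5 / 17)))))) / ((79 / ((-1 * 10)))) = 79625 / 94568688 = 0.00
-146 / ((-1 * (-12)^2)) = 73 / 72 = 1.01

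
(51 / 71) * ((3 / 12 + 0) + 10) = 2091 / 284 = 7.36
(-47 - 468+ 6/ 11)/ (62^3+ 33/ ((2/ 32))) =-5659/ 2627416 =-0.00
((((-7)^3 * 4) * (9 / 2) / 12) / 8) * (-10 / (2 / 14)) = 36015 / 8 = 4501.88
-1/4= -0.25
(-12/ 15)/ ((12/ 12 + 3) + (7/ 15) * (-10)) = 6/ 5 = 1.20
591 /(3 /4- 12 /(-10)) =3940 /13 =303.08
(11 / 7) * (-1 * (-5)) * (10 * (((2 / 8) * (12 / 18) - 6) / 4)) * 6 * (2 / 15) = -91.67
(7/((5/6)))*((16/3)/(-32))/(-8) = 7/40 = 0.18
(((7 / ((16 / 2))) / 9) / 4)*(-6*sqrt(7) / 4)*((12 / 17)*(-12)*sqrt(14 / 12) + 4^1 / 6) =-7*sqrt(7) / 288 + 49*sqrt(6) / 136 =0.82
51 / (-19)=-51 / 19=-2.68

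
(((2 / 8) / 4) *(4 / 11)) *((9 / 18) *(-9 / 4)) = -9 / 352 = -0.03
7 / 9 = 0.78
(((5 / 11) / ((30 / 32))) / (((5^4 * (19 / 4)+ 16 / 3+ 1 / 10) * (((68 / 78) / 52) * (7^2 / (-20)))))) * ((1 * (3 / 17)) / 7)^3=-13478400 / 211960143284659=-0.00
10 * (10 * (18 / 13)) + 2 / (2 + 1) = 5426 / 39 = 139.13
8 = 8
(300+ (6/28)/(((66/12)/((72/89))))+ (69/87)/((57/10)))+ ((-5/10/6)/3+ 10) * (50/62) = 1298814595861/4214019348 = 308.21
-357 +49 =-308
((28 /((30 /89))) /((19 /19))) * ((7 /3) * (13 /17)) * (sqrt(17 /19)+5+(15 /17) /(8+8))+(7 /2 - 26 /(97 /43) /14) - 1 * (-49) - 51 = 113386 * sqrt(323) /14535+10595561701 /14128632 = 890.13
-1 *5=-5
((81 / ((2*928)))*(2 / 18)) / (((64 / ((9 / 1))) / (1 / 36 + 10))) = 3249 / 475136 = 0.01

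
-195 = -195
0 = 0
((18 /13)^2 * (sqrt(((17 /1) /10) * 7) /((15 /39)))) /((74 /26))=6.04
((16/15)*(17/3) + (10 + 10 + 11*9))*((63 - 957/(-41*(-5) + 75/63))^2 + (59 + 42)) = 369960569995423/843700500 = 438497.51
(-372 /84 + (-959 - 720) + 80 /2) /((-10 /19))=109288 /35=3122.51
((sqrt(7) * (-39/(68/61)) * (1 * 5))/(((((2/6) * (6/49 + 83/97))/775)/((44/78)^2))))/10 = -27188467075 * sqrt(7)/2054858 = -35006.76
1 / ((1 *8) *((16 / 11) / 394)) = 2167 / 64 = 33.86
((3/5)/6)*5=1/2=0.50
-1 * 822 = -822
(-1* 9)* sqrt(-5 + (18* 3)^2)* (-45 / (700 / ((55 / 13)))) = 891* sqrt(2911) / 364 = 132.07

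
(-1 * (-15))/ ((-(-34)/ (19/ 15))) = 19/ 34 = 0.56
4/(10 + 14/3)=3/11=0.27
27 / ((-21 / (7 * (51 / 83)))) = -459 / 83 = -5.53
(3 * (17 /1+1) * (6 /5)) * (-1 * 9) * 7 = -20412 /5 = -4082.40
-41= -41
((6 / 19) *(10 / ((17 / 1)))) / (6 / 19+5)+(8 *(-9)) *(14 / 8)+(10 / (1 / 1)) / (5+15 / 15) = -640261 / 5151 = -124.30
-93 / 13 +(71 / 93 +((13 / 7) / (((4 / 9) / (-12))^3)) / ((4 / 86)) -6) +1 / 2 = -6651291415 / 8463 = -785925.96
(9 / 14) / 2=9 / 28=0.32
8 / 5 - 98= -482 / 5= -96.40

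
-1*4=-4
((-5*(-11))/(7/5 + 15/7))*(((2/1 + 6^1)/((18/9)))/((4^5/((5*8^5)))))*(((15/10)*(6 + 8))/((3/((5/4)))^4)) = 6288.74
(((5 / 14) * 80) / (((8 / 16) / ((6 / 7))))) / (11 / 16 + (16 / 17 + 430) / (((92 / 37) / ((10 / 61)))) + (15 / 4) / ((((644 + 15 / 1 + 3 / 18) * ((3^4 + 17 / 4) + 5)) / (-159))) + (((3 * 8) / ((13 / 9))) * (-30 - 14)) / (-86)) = 1.30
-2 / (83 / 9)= -18 / 83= -0.22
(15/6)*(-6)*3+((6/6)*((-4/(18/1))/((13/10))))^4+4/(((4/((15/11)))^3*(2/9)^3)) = -30.56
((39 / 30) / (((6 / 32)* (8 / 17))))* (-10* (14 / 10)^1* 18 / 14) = -1326 / 5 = -265.20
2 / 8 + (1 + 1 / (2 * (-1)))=3 / 4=0.75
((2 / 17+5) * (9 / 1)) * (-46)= -36018 / 17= -2118.71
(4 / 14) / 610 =1 / 2135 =0.00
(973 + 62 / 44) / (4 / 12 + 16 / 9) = 192933 / 418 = 461.56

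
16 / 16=1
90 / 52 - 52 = -1307 / 26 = -50.27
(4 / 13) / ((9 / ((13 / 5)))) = 4 / 45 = 0.09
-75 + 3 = -72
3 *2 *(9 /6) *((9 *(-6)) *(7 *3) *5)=-51030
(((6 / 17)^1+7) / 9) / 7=125 / 1071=0.12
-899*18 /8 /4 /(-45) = 899 /80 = 11.24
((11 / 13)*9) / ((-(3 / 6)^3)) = -792 / 13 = -60.92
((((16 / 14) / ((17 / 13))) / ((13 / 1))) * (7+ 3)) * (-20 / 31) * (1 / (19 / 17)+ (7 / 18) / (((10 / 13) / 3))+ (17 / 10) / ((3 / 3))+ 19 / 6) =-663760 / 210273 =-3.16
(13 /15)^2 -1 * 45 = -9956 /225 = -44.25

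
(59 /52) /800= 59 /41600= 0.00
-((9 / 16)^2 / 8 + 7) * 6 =-43251 / 1024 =-42.24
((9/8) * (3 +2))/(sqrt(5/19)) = 9 * sqrt(95)/8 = 10.97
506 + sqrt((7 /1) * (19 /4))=sqrt(133) /2 + 506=511.77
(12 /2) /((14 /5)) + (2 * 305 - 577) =35.14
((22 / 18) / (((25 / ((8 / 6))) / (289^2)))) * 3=3674924 / 225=16333.00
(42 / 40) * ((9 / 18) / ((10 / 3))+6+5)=4683 / 400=11.71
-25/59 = -0.42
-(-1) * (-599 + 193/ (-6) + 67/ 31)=-629.01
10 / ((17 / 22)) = 220 / 17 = 12.94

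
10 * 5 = 50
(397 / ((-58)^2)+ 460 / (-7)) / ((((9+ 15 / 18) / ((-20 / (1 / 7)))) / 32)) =1482874560 / 49619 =29885.22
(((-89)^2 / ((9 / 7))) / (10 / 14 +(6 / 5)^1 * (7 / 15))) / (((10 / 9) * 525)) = 8.29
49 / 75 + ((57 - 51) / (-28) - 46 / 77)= -1829 / 11550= -0.16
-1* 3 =-3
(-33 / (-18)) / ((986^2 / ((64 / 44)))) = 2 / 729147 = 0.00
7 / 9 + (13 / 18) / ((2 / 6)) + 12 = 269 / 18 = 14.94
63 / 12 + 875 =880.25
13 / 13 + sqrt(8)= 1 + 2*sqrt(2)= 3.83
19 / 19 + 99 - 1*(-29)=129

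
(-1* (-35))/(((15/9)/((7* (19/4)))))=2793/4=698.25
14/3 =4.67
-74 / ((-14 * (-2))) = -37 / 14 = -2.64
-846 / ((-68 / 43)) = 18189 / 34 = 534.97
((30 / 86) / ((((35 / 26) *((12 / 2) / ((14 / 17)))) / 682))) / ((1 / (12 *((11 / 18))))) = 390104 / 2193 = 177.89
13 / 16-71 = -1123 / 16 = -70.19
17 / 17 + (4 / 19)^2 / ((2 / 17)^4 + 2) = 1.02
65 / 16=4.06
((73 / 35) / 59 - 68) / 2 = -140347 / 4130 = -33.98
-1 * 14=-14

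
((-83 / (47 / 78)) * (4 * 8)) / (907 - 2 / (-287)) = -59457216 / 12234617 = -4.86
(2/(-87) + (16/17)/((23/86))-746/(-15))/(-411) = -3017848/23301645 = -0.13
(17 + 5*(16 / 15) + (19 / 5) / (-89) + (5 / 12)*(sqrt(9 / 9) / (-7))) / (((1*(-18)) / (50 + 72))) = -50690939 / 336420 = -150.68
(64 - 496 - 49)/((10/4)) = -962/5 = -192.40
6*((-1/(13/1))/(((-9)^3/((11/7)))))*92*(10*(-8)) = -161920/22113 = -7.32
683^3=318611987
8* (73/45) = 584/45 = 12.98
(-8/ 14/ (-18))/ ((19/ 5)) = 10/ 1197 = 0.01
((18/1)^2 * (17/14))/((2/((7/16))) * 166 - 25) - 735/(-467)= 10839/5137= 2.11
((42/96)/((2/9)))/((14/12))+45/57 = 753/304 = 2.48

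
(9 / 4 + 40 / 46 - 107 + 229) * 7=80577 / 92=875.84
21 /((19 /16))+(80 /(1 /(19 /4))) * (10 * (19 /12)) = 343958 /57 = 6034.35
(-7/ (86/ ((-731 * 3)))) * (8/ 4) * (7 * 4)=9996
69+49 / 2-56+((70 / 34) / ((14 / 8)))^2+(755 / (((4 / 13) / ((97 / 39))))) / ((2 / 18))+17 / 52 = 206505237 / 3757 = 54965.46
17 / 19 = 0.89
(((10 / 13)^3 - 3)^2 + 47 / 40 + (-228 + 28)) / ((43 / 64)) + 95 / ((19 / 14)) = -224454450446 / 1037763935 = -216.29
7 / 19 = 0.37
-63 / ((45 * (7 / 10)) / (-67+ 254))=-374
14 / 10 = 7 / 5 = 1.40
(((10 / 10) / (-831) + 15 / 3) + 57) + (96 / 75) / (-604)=194485127 / 3137025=62.00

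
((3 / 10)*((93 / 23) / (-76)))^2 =77841 / 305550400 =0.00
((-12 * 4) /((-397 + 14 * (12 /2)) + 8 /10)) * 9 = 2160 /1561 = 1.38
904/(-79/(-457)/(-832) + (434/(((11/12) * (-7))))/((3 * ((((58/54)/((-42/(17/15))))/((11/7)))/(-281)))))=-169455190528/64387831811107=-0.00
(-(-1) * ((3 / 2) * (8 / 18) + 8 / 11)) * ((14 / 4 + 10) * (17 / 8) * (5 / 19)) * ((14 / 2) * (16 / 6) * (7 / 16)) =287385 / 3344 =85.94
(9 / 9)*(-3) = -3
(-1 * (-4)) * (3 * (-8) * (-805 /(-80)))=-966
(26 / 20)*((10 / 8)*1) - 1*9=-59 / 8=-7.38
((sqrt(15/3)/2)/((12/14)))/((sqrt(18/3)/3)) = 7 * sqrt(30)/24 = 1.60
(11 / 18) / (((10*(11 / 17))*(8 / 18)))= 17 / 80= 0.21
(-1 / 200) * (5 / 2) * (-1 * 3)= 3 / 80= 0.04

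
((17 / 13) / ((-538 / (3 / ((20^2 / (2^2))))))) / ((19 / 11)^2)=-6171 / 252483400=-0.00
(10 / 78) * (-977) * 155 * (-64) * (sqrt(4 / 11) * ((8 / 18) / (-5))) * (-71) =5504965120 * sqrt(11) / 3861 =4728801.81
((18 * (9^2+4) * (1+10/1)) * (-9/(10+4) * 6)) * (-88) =39988080/7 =5712582.86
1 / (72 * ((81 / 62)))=31 / 2916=0.01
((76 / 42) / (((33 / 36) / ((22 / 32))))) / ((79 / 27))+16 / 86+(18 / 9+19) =1029625 / 47558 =21.65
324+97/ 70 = 22777/ 70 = 325.39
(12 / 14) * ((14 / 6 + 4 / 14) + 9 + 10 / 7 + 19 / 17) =10114 / 833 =12.14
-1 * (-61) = 61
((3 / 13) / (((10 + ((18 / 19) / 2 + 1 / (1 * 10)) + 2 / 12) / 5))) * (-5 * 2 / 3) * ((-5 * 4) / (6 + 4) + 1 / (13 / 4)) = 0.61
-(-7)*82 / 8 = 287 / 4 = 71.75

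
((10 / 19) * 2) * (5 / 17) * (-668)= -66800 / 323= -206.81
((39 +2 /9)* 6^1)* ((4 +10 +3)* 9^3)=2916486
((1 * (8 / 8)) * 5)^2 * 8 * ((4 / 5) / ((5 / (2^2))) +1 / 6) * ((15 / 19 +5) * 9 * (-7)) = -58844.21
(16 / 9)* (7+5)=64 / 3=21.33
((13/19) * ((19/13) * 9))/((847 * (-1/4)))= -0.04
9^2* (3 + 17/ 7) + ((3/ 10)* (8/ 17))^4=160673668902/ 365404375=439.71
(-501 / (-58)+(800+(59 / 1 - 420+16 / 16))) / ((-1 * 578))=-26021 / 33524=-0.78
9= 9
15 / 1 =15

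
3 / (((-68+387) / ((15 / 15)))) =3 / 319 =0.01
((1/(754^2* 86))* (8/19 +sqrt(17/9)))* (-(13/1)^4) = -0.00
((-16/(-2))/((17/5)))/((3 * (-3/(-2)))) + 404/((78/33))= 341006/1989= 171.45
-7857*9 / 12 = -23571 / 4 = -5892.75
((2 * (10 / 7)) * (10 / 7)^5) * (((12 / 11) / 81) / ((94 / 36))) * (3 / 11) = 16000000 / 669069863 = 0.02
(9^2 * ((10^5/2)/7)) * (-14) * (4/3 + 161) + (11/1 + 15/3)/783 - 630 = -1029567193274/783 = -1314900629.98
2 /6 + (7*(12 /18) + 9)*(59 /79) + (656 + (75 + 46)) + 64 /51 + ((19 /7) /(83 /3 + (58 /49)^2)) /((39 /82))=8652421526551 /10966434375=788.99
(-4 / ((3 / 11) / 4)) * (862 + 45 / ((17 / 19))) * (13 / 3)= -35484592 / 153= -231925.44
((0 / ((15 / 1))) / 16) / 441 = 0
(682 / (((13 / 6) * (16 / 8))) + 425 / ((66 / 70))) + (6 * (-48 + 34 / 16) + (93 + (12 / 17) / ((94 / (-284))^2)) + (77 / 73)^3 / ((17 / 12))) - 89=8627716913455427 / 25068624268116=344.16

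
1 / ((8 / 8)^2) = 1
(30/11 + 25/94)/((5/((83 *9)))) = 462393/1034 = 447.19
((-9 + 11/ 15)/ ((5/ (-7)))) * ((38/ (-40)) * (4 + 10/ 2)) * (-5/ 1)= 12369/ 25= 494.76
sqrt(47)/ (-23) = -sqrt(47)/ 23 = -0.30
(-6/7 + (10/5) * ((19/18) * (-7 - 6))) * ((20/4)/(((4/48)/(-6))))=71320/7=10188.57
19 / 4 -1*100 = -381 / 4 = -95.25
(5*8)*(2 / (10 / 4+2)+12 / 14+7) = 20920 / 63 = 332.06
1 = 1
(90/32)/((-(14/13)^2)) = -7605/3136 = -2.43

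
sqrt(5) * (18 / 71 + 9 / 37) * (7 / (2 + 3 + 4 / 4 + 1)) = 1305 * sqrt(5) / 2627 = 1.11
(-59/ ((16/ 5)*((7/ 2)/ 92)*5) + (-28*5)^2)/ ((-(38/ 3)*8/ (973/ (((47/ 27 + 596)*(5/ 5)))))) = -3074191137/ 9812512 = -313.29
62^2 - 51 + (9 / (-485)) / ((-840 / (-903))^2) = 2943351359 / 776000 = 3792.98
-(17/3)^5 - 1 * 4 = -1420829/243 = -5847.03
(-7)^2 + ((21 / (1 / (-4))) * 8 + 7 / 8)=-4977 / 8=-622.12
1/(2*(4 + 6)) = 1/20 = 0.05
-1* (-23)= 23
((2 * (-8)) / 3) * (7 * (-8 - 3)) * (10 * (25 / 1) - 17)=95685.33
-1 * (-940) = 940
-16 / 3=-5.33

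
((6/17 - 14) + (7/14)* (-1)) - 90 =-3541/34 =-104.15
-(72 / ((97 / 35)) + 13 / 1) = -3781 / 97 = -38.98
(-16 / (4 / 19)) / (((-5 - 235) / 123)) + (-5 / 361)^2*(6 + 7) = 101526559 / 2606420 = 38.95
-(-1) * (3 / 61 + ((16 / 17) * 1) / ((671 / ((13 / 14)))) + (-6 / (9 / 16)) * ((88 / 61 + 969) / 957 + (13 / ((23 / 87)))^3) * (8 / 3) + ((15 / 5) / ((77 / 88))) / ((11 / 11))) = -2572881423044732545 / 760702339089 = -3382244.66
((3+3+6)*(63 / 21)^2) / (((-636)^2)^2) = 1 / 1514972352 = 0.00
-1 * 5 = -5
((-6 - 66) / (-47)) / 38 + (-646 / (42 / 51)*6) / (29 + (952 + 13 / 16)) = -4.75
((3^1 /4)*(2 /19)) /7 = 3 /266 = 0.01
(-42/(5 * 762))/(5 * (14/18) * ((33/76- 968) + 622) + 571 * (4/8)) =0.00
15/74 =0.20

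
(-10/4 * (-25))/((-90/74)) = -925/18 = -51.39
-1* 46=-46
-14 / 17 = -0.82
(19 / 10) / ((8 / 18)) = 171 / 40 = 4.28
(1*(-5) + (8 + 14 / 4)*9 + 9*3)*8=1004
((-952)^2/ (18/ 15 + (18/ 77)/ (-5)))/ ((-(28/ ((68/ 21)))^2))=-73498480/ 6993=-10510.29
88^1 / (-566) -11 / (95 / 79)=-9.30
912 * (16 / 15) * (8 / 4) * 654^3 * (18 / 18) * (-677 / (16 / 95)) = -2187656311769856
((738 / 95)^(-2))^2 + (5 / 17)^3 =37479802762625 / 1457378007133968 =0.03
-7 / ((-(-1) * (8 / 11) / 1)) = -9.62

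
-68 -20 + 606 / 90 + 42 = -589 / 15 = -39.27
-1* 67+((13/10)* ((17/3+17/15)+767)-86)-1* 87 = 38297/50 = 765.94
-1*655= -655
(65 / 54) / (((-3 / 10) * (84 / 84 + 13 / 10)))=-3250 / 1863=-1.74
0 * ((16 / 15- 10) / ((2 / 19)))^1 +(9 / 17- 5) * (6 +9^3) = -55860 / 17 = -3285.88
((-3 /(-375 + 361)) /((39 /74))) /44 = 37 /4004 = 0.01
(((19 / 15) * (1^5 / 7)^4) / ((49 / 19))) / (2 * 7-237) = -361 / 393535905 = -0.00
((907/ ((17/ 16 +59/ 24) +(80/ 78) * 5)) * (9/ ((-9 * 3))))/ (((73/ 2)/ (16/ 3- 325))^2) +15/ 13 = -1288327275931/ 480713103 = -2680.03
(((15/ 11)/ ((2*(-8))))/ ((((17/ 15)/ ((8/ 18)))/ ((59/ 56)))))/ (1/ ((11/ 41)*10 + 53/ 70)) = -2912535/ 24043712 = -0.12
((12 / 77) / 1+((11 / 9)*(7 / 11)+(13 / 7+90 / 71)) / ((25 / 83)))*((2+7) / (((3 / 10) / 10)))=64516112 / 16401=3933.67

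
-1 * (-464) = 464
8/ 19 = 0.42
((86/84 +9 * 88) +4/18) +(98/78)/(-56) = 793.22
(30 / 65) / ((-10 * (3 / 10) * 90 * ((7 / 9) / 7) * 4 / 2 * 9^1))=-1 / 1170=-0.00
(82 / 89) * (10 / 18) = 410 / 801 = 0.51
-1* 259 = -259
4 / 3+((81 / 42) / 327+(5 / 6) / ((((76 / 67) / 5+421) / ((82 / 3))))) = 2700252673 / 1938018474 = 1.39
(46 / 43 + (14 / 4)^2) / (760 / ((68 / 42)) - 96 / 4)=38947 / 1302384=0.03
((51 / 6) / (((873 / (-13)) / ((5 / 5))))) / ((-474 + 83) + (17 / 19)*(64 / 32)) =247 / 759510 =0.00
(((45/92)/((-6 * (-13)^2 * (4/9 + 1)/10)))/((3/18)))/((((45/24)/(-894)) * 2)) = 241380/50531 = 4.78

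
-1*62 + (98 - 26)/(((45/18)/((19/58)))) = -7622/145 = -52.57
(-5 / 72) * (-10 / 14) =25 / 504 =0.05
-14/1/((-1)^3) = 14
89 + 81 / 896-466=-337711 / 896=-376.91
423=423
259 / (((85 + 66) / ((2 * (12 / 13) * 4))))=24864 / 1963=12.67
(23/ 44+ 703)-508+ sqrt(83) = sqrt(83)+ 8603/ 44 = 204.63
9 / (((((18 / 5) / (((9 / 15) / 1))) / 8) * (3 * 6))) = 2 / 3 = 0.67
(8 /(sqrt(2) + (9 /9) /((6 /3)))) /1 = -16 /7 + 32 * sqrt(2) /7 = 4.18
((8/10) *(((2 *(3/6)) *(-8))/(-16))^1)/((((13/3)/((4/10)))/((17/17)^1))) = 12/325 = 0.04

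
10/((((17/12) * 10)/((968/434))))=5808/3689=1.57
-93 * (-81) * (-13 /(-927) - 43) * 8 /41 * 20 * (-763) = 964174021.80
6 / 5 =1.20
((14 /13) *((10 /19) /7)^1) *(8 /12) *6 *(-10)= -800 /247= -3.24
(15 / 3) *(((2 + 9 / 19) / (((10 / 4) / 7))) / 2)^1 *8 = 2632 / 19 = 138.53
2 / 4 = 1 / 2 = 0.50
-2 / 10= -1 / 5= -0.20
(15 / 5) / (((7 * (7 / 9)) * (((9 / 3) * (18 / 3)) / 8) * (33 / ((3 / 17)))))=0.00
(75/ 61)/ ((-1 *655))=-15/ 7991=-0.00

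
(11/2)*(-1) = -11/2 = -5.50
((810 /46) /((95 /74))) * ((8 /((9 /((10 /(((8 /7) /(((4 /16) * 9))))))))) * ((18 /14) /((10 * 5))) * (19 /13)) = 26973 /2990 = 9.02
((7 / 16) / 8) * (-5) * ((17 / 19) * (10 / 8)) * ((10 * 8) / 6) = -14875 / 3648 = -4.08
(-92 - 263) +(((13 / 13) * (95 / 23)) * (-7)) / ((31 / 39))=-279050 / 713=-391.37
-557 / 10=-55.70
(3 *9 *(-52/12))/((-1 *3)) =39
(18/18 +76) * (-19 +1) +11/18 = -24937/18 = -1385.39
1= 1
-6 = -6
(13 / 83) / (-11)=-13 / 913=-0.01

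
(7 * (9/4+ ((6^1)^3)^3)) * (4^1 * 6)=1693053306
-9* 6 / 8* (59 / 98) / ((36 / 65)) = -11505 / 1568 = -7.34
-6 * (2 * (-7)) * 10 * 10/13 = 8400/13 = 646.15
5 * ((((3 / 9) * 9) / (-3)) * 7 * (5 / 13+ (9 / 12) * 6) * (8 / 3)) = -17780 / 39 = -455.90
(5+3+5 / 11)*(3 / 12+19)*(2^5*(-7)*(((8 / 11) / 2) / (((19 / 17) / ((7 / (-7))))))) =2479008 / 209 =11861.28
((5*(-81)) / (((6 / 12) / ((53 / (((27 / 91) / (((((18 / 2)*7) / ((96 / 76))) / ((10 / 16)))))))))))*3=-34638786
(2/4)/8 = 1/16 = 0.06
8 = 8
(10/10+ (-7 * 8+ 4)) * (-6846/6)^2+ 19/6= -398375567/6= -66395927.83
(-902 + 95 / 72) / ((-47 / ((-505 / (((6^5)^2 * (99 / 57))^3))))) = -224623641955 / 26884978004965518006744942379008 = -0.00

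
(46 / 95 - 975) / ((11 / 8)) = -740632 / 1045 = -708.74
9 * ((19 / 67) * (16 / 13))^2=831744 / 758641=1.10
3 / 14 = 0.21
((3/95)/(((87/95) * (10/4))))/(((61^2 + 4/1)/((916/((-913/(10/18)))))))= -1832/887641425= -0.00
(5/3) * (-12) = -20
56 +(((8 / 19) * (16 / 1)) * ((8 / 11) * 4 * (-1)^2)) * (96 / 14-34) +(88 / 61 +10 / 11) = -2224482 / 4697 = -473.60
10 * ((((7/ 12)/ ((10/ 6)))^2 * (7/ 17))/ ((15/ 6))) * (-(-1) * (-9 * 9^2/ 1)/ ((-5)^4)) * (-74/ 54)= 342657/ 1062500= 0.32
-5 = -5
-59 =-59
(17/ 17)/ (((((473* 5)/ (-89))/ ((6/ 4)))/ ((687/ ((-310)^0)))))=-183429/ 4730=-38.78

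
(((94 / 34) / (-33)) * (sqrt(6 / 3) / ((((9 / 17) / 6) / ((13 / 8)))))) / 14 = -611 * sqrt(2) / 5544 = -0.16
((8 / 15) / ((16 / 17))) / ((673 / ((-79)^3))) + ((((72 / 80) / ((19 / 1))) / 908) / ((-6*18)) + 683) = 373202647183 / 1393271520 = 267.86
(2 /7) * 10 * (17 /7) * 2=680 /49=13.88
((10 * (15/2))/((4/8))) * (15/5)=450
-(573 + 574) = -1147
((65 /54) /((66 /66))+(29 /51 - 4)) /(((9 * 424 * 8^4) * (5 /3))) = -409 /4782882816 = -0.00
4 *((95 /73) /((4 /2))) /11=190 /803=0.24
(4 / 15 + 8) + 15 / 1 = 349 / 15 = 23.27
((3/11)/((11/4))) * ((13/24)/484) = 0.00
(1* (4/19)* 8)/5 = 32/95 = 0.34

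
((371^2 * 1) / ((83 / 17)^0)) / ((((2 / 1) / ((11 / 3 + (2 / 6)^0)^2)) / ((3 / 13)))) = 13488818 / 39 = 345867.13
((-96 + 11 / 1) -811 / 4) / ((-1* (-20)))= -1151 / 80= -14.39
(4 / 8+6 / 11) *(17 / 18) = 391 / 396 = 0.99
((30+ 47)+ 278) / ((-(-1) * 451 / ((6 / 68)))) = 1065 / 15334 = 0.07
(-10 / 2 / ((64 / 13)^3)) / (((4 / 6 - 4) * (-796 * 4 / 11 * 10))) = -72501 / 16693329920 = -0.00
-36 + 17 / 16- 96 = -2095 / 16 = -130.94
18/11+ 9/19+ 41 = 9010/209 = 43.11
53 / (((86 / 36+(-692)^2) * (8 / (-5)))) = -477 / 6895676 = -0.00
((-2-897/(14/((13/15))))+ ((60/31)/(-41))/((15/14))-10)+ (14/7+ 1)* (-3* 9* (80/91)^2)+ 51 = -8333158461/105251510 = -79.17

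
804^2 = 646416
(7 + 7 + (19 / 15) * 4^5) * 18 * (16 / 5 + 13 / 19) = 43540524 / 475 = 91664.26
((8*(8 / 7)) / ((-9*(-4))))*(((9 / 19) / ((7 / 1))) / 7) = 16 / 6517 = 0.00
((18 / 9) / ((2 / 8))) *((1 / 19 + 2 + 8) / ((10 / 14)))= 10696 / 95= 112.59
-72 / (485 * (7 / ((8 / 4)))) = -144 / 3395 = -0.04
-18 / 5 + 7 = 17 / 5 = 3.40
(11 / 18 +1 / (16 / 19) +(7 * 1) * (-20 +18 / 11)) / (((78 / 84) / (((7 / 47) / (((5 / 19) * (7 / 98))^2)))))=-174017005687 / 3024450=-57536.74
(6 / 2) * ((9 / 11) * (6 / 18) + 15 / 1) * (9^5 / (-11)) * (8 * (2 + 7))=-2142770112 / 121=-17708843.90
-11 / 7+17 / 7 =6 / 7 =0.86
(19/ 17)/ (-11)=-19/ 187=-0.10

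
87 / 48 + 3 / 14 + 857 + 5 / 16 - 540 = 319.34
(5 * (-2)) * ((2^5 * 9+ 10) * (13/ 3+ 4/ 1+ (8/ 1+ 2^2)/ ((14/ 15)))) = -1326100/ 21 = -63147.62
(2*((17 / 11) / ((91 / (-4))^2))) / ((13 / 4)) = 2176 / 1184183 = 0.00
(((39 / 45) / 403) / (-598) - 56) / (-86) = 15571921 / 23914020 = 0.65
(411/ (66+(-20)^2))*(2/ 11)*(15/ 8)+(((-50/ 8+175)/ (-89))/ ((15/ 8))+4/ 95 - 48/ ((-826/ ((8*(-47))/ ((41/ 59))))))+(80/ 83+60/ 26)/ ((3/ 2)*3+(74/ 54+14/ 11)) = -7210128041505227999/ 227786812965191480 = -31.65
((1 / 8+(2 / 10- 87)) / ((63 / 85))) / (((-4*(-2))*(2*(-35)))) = 58939 / 282240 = 0.21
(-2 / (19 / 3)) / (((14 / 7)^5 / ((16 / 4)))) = -3 / 76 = -0.04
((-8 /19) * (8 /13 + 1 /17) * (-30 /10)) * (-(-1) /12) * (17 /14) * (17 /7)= 2533 /12103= 0.21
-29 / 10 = -2.90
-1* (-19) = 19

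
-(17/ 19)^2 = -289/ 361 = -0.80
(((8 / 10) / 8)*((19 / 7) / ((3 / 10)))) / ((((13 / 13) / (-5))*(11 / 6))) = -190 / 77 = -2.47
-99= -99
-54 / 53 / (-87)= 18 / 1537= 0.01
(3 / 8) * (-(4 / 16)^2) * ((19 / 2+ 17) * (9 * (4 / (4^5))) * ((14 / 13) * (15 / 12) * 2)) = -50085 / 851968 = -0.06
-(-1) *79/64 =79/64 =1.23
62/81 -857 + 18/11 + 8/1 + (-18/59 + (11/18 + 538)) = -32413223/105138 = -308.29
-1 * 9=-9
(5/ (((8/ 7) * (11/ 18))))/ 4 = 315/ 176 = 1.79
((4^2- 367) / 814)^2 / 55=123201 / 36442780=0.00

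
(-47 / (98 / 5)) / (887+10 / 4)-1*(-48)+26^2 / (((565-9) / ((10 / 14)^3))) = 4108587104 / 84817383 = 48.44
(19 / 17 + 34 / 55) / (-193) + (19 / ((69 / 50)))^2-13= 151684009082 / 859146255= 176.55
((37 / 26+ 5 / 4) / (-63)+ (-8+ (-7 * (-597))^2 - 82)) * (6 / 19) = 57211903337 / 10374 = 5514931.88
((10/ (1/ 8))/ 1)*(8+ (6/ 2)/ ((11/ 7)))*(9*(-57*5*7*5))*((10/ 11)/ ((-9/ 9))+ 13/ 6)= -10829259000/ 121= -89498008.26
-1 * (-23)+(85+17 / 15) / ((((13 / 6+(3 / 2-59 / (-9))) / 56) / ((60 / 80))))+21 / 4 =175787 / 460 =382.15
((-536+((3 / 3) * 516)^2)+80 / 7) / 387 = 206680 / 301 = 686.64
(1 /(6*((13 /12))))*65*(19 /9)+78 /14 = 1681 /63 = 26.68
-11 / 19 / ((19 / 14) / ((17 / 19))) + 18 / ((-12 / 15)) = -313891 / 13718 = -22.88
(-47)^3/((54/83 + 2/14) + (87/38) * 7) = -48770302/7901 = -6172.67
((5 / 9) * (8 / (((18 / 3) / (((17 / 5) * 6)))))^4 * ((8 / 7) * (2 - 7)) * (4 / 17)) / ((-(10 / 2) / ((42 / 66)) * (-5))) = -643956736 / 61875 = -10407.38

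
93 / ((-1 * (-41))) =93 / 41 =2.27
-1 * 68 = -68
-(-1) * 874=874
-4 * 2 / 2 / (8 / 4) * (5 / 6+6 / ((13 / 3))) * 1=-173 / 39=-4.44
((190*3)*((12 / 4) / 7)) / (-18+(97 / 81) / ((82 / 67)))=-11357820 / 791399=-14.35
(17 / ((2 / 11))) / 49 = 187 / 98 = 1.91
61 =61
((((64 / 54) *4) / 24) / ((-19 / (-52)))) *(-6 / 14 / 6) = -416 / 10773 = -0.04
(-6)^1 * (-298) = 1788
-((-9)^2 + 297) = -378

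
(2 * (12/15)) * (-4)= -32/5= -6.40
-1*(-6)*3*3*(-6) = -324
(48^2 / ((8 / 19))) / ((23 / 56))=306432 / 23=13323.13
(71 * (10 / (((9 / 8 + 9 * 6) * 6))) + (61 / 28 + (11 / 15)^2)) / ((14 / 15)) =643373 / 123480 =5.21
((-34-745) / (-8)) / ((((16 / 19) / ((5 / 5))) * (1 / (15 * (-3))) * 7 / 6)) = -1998135 / 448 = -4460.12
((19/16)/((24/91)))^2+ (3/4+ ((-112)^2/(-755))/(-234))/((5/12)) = 160965468211/7236403200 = 22.24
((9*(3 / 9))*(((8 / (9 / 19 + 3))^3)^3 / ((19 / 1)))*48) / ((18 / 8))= 284936905588473856 / 46411484401953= 6139.36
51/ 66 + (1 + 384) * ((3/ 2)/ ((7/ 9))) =8176/ 11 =743.27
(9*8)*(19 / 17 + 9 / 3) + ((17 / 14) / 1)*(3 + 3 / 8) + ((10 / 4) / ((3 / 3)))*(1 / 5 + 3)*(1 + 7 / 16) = 594179 / 1904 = 312.07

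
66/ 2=33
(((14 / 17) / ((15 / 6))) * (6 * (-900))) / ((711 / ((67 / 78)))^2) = -1256920 / 484120611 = -0.00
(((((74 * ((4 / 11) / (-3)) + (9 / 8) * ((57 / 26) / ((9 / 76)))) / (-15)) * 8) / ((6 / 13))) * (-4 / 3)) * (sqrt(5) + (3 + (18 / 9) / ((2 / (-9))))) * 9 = -162776 / 165 + 81388 * sqrt(5) / 495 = -618.87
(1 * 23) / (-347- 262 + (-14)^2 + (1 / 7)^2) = -1127 / 20236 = -0.06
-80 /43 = -1.86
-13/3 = -4.33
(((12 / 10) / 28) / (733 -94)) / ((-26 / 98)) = -7 / 27690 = -0.00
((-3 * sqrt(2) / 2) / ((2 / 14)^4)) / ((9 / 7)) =-16807 * sqrt(2) / 6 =-3961.45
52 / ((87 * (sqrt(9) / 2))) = 104 / 261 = 0.40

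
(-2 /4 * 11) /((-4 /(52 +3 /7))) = 72.09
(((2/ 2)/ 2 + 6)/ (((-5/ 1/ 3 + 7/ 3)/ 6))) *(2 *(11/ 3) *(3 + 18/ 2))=5148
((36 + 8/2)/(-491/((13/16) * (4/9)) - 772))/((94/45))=-2925/325616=-0.01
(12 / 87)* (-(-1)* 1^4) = 4 / 29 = 0.14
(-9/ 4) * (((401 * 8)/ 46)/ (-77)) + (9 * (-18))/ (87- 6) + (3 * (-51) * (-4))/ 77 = 14143/ 1771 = 7.99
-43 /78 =-0.55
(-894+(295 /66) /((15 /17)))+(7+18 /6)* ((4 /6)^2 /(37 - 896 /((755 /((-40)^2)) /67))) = -3380191902757 /3802521294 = -888.93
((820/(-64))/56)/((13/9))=-0.16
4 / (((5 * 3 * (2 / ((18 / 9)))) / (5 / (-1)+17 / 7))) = -0.69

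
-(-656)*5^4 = 410000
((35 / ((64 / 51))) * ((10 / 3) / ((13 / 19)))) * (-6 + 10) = 56525 / 104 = 543.51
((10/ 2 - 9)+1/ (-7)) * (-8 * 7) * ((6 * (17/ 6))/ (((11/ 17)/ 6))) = 36571.64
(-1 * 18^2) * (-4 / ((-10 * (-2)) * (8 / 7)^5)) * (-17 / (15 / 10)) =-7714413 / 20480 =-376.68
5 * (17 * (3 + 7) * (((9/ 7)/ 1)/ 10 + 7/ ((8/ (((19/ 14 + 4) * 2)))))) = 226185/ 28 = 8078.04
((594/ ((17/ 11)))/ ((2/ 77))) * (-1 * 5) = -1257795/ 17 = -73987.94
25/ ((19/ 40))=1000/ 19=52.63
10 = 10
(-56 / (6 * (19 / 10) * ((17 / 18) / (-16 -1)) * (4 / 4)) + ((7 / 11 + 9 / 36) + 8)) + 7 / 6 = 246973 / 2508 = 98.47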